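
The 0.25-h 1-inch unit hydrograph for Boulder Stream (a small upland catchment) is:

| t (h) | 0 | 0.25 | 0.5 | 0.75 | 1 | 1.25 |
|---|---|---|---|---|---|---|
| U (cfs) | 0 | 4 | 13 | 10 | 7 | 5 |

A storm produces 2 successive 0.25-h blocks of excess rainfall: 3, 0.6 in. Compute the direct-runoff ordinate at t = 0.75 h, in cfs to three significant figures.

Q ≈ 37.8 cfs

By discrete convolution, Q_j = Σ (P_i / 1 in) · U_{j−i}.
At t = 0.75 h (j=3): Q = (3/1)·10 + (0.6/1)·13 = 37.8 cfs.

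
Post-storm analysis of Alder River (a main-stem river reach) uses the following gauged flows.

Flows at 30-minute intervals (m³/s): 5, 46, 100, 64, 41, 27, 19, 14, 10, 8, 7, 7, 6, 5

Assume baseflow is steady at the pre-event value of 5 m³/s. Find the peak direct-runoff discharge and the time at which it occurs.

Subtracting baseflow gives direct-runoff ordinates: 0.0, 41.0, 95.0, 59.0, 36.0, 22.0, 14.0, 9.0, 5.0, 3.0, 2.0, 2.0, 1.0, 0.0 m³/s.
The maximum is 95.0 m³/s, occurring at the reading for t = 1 h.

Q_p = 95.0 m³/s at t = 1 h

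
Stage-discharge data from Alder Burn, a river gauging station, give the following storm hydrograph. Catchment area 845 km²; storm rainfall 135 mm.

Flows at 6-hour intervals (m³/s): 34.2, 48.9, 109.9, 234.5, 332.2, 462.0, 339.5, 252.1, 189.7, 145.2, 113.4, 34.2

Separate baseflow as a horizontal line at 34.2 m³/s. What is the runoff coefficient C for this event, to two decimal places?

C ≈ 0.36

ΣQ_DR = 1885 m³/s; V = ΣQ_DR·Δt = 4.072 × 10^7 m³.
Runoff depth d = V / A = 48.19 mm.
C = d / P = 48.19 / 135 = 0.36.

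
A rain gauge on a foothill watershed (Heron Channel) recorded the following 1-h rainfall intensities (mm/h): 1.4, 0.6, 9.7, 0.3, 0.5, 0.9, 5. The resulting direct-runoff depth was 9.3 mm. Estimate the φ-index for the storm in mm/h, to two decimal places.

φ ≈ 2.70 mm/h

Only the 2 blocks with intensity above φ contribute runoff: 9.7, 5 mm/h.
Σ(I−φ)·Δt = d  ⇒  (9.7+5 − 2φ)·1 = 9.3
φ = (14.70 − 9.3/1) / 2 = 2.70 mm/h.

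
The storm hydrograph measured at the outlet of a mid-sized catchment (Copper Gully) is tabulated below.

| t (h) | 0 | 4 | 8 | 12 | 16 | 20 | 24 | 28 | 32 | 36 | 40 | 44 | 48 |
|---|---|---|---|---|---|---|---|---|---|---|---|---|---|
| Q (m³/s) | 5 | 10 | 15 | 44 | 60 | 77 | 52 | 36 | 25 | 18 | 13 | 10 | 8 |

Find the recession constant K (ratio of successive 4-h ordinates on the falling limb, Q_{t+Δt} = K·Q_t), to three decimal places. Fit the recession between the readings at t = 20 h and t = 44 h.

Using the recession-limb readings at t = 20 h and t = 44 h: Q falls from 77 to 10 m³/s over 6 intervals.
K = (Q₂/Q₁)^(1/6) = (10/77)^(1/6) = 0.712.

K ≈ 0.712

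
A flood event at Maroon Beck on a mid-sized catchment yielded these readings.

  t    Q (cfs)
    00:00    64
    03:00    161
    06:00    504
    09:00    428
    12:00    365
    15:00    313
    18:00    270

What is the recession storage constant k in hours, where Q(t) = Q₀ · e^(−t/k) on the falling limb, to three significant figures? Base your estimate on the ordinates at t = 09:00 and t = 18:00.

k ≈ 19.5 h

On the falling limb, Q drops from 428 to 270 cfs between t = 09:00 and t = 18:00 (Δt = 9 h).
k = −Δt / ln(Q₂/Q₁) = −9 / ln(270/428) = 19.5 h.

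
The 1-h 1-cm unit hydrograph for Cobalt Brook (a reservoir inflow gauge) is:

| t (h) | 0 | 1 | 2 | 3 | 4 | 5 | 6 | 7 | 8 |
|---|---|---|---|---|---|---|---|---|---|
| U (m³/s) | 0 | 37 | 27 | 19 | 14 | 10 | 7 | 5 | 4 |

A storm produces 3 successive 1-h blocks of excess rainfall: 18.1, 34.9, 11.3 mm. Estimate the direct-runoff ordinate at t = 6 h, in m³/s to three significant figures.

Q ≈ 63.4 m³/s

By discrete convolution, Q_j = Σ (P_i / 10 mm) · U_{j−i}.
At t = 6 h (j=6): Q = (18.1/10)·7 + (34.9/10)·10 + (11.3/10)·14 = 63.4 m³/s.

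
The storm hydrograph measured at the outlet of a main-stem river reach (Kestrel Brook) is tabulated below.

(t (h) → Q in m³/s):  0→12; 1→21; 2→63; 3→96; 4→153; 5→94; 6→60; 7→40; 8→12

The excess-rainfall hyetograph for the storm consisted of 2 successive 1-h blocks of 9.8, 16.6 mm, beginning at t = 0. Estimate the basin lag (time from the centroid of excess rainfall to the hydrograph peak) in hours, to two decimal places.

Centroid of excess rainfall: t_c = Σ P_i·t̄_i / ΣP_i = 1.1288 h (block centres at 0.5, 1.5 h).
Hydrograph peak occurs at t = 4 h, so basin lag t_L = 4 − 1.1288 = 2.87 h.

t_L ≈ 2.87 h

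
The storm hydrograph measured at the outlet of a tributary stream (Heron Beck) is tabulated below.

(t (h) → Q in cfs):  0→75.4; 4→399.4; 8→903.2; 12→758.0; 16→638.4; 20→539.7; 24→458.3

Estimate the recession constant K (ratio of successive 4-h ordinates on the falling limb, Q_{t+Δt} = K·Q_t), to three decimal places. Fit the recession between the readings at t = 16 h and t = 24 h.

Using the recession-limb readings at t = 16 h and t = 24 h: Q falls from 638.4 to 458.3 cfs over 2 intervals.
K = (Q₂/Q₁)^(1/2) = (458.3/638.4)^(1/2) = 0.847.

K ≈ 0.847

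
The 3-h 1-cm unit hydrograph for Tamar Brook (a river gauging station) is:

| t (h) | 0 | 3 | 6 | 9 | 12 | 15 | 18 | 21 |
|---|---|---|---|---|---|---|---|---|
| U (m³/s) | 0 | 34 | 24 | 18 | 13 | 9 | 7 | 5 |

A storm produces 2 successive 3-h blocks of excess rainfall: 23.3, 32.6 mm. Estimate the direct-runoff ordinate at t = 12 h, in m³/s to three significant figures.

By discrete convolution, Q_j = Σ (P_i / 10 mm) · U_{j−i}.
At t = 12 h (j=4): Q = (23.3/10)·13 + (32.6/10)·18 = 89.0 m³/s.

Q ≈ 89.0 m³/s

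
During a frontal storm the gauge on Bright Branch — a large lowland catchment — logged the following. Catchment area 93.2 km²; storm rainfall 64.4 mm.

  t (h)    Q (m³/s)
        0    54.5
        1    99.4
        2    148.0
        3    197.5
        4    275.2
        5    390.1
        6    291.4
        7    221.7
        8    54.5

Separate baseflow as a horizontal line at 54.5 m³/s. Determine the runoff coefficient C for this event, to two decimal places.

ΣQ_DR = 1242 m³/s; V = ΣQ_DR·Δt = 4.470 × 10^6 m³.
Runoff depth d = V / A = 47.97 mm.
C = d / P = 47.97 / 64.4 = 0.74.

C ≈ 0.74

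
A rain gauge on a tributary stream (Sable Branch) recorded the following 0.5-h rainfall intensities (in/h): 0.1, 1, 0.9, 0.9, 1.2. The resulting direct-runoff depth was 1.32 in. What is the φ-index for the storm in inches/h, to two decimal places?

Only the 4 blocks with intensity above φ contribute runoff: 1, 0.9, 0.9, 1.2 in/h.
Σ(I−φ)·Δt = d  ⇒  (1+0.9+0.9+1.2 − 4φ)·0.5 = 1.32
φ = (4.000 − 1.32/0.5) / 4 = 0.34 in/h.

φ ≈ 0.34 in/h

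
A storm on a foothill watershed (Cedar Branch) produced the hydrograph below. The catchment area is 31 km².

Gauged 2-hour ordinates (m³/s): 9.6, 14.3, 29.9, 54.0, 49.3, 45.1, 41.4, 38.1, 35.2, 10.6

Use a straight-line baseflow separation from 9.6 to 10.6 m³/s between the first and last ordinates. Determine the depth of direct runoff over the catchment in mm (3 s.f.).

Direct runoff: 0.00, 4.59, 20.08, 44.07, 39.26, 34.94, 31.13, 27.72, 24.71, 0.00 m³/s; ΣQ_DR = 226.5 m³/s.
V = ΣQ_DR · Δt = 226.5 × 7200 s = 1.631 × 10^6 m³.
Over A = 31 km², depth = V / A = 52.6 mm.

d ≈ 52.6 mm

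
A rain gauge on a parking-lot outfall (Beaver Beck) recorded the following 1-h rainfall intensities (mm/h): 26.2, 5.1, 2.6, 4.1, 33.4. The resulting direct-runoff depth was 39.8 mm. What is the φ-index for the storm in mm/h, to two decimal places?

Only the 2 blocks with intensity above φ contribute runoff: 26.2, 33.4 mm/h.
Σ(I−φ)·Δt = d  ⇒  (26.2+33.4 − 2φ)·1 = 39.8
φ = (59.60 − 39.8/1) / 2 = 9.90 mm/h.

φ ≈ 9.90 mm/h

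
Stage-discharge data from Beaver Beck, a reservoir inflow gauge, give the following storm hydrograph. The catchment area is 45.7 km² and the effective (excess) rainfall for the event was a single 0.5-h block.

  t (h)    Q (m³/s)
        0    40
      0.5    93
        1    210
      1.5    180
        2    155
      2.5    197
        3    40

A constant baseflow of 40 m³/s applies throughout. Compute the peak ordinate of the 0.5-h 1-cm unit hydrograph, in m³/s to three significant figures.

Direct runoff: 0.0, 53.0, 170.0, 140.0, 115.0, 157.0, 0.0 m³/s; ΣQ_DR = 635.0 m³/s, peak = 170.0 m³/s.
Runoff depth d = ΣQ_DR·Δt / A = 635.0 × 1800 / (45.7 km²) = 25.01 mm.
The 1-cm UH is the DRH scaled by (10 mm)/d, so U_p = 170.0 × 10/25.01 = 68.0 m³/s.

U_p ≈ 68.0 m³/s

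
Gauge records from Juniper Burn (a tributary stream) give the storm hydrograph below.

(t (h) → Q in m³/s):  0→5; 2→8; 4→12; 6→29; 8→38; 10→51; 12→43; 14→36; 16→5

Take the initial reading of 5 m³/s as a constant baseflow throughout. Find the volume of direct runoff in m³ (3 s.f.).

V ≈ 1.31 × 10^6 m³

Direct-runoff ordinates (Q − Q_b): 0.0, 3.0, 7.0, 24.0, 33.0, 46.0, 38.0, 31.0, 0.0 m³/s.
ΣQ_DR = 182.0 m³/s.
With Δt = 2 h = 7200 s, V = ΣQ_DR · Δt = 182.0 × 7200 = 1.31 × 10^6 m³.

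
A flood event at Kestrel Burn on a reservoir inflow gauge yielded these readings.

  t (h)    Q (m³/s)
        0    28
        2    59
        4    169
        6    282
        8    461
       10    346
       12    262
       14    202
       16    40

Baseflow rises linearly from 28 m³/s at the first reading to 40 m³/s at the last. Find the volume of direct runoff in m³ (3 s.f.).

Direct-runoff ordinates (Q − Q_b): 0.00, 29.50, 138.00, 249.50, 427.00, 310.50, 225.00, 163.50, 0.00 m³/s.
ΣQ_DR = 1543 m³/s.
With Δt = 2 h = 7200 s, V = ΣQ_DR · Δt = 1543 × 7200 = 1.11 × 10^7 m³.

V ≈ 1.11 × 10^7 m³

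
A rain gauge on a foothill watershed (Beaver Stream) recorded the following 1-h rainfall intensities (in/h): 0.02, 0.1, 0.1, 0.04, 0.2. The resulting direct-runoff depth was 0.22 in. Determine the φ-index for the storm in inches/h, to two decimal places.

Only the 3 blocks with intensity above φ contribute runoff: 0.1, 0.1, 0.2 in/h.
Σ(I−φ)·Δt = d  ⇒  (0.1+0.1+0.2 − 3φ)·1 = 0.22
φ = (0.4000 − 0.22/1) / 3 = 0.06 in/h.

φ ≈ 0.06 in/h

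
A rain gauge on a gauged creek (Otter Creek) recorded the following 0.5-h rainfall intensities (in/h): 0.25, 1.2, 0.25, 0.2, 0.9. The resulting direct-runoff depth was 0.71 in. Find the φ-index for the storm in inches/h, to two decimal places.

φ ≈ 0.34 in/h

Only the 2 blocks with intensity above φ contribute runoff: 1.2, 0.9 in/h.
Σ(I−φ)·Δt = d  ⇒  (1.2+0.9 − 2φ)·0.5 = 0.71
φ = (2.100 − 0.71/0.5) / 2 = 0.34 in/h.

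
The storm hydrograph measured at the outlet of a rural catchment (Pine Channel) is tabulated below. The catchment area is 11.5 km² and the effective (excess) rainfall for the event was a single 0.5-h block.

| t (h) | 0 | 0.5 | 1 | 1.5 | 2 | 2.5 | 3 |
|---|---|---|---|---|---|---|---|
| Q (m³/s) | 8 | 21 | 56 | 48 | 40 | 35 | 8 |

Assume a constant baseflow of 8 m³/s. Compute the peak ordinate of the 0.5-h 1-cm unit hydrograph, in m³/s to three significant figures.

Direct runoff: 0.0, 13.0, 48.0, 40.0, 32.0, 27.0, 0.0 m³/s; ΣQ_DR = 160.0 m³/s, peak = 48.0 m³/s.
Runoff depth d = ΣQ_DR·Δt / A = 160.0 × 1800 / (11.5 km²) = 25.04 mm.
The 1-cm UH is the DRH scaled by (10 mm)/d, so U_p = 48.0 × 10/25.04 = 19.2 m³/s.

U_p ≈ 19.2 m³/s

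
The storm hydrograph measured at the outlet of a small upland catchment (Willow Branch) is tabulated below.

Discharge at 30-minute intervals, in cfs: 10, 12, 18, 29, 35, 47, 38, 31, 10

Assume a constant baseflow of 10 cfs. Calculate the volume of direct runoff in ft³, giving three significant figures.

Direct-runoff ordinates (Q − Q_b): 0.0, 2.0, 8.0, 19.0, 25.0, 37.0, 28.0, 21.0, 0.0 cfs.
ΣQ_DR = 140.0 cfs.
With Δt = 0.5 h = 1800 s, V = ΣQ_DR · Δt = 140.0 × 1800 = 2.52 × 10^5 ft³.

V ≈ 2.52 × 10^5 ft³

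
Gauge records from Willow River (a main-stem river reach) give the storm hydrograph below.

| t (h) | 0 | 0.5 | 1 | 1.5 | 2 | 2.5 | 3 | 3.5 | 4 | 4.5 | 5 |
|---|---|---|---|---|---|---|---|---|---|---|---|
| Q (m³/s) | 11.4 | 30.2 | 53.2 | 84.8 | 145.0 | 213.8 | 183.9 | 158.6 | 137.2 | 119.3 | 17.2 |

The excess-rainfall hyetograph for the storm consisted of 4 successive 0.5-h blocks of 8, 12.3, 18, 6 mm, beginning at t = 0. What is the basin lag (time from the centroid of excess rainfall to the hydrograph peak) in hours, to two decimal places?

t_L ≈ 1.50 h

Centroid of excess rainfall: t_c = Σ P_i·t̄_i / ΣP_i = 0.9983 h (block centres at 0.25, 0.75, 1.25, 1.75 h).
Hydrograph peak occurs at t = 2.5 h, so basin lag t_L = 2.5 − 0.9983 = 1.50 h.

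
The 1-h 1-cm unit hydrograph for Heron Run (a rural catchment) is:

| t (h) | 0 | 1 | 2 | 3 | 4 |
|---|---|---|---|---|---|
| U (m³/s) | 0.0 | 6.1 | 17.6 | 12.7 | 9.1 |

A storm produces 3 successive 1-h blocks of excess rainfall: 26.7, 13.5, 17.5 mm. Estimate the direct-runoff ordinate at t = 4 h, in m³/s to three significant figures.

Q ≈ 72.2 m³/s

By discrete convolution, Q_j = Σ (P_i / 10 mm) · U_{j−i}.
At t = 4 h (j=4): Q = (26.7/10)·9.1 + (13.5/10)·12.7 + (17.5/10)·17.6 = 72.2 m³/s.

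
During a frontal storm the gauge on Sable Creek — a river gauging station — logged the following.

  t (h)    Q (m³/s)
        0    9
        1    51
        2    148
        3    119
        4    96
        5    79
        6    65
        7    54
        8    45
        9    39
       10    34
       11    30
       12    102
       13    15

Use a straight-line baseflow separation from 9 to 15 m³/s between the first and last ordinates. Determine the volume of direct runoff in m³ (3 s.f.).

Direct-runoff ordinates (Q − Q_b): 0.00, 41.54, 138.08, 108.62, 85.15, 67.69, 53.23, 41.77, 32.31, 25.85, 20.38, 15.92, 87.46, 0.00 m³/s.
ΣQ_DR = 718.0 m³/s.
With Δt = 1 h = 3600 s, V = ΣQ_DR · Δt = 718.0 × 3600 = 2.58 × 10^6 m³.

V ≈ 2.58 × 10^6 m³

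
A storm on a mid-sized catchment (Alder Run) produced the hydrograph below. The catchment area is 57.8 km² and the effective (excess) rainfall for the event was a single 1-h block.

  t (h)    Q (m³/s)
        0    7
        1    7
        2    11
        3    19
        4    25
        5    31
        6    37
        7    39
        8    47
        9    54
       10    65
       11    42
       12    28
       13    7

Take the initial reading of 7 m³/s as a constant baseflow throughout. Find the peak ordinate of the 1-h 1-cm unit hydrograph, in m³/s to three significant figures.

U_p ≈ 29.0 m³/s

Direct runoff: 0.0, 0.0, 4.0, 12.0, 18.0, 24.0, 30.0, 32.0, 40.0, 47.0, 58.0, 35.0, 21.0, 0.0 m³/s; ΣQ_DR = 321.0 m³/s, peak = 58.0 m³/s.
Runoff depth d = ΣQ_DR·Δt / A = 321.0 × 3600 / (57.8 km²) = 19.99 mm.
The 1-cm UH is the DRH scaled by (10 mm)/d, so U_p = 58.0 × 10/19.99 = 29.0 m³/s.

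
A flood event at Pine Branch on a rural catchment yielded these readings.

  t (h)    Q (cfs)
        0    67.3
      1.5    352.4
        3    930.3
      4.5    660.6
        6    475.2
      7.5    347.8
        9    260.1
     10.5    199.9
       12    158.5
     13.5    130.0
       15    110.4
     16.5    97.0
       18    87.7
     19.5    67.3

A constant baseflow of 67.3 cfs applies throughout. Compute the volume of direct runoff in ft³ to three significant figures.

Direct-runoff ordinates (Q − Q_b): 0.0, 285.1, 863.0, 593.3, 407.9, 280.5, 192.8, 132.6, 91.2, 62.7, 43.1, 29.7, 20.4, 0.0 cfs.
ΣQ_DR = 3002 cfs.
With Δt = 1.5 h = 5400 s, V = ΣQ_DR · Δt = 3002 × 5400 = 1.62 × 10^7 ft³.

V ≈ 1.62 × 10^7 ft³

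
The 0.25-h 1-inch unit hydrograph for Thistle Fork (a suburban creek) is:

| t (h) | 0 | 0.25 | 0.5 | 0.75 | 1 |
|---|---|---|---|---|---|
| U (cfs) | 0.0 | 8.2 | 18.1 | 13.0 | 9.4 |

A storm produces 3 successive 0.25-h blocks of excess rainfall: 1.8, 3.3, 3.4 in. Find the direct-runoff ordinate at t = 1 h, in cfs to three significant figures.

Q ≈ 121 cfs

By discrete convolution, Q_j = Σ (P_i / 1 in) · U_{j−i}.
At t = 1 h (j=4): Q = (1.8/1)·9.4 + (3.3/1)·13.0 + (3.4/1)·18.1 = 121 cfs.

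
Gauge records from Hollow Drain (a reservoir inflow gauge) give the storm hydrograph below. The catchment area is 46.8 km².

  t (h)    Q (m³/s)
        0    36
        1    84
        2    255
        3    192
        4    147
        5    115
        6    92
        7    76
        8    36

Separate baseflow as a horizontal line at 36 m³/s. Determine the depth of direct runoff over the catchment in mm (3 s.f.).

Direct runoff: 0.0, 48.0, 219.0, 156.0, 111.0, 79.0, 56.0, 40.0, 0.0 m³/s; ΣQ_DR = 709.0 m³/s.
V = ΣQ_DR · Δt = 709.0 × 3600 s = 2.552 × 10^6 m³.
Over A = 46.8 km², depth = V / A = 54.5 mm.

d ≈ 54.5 mm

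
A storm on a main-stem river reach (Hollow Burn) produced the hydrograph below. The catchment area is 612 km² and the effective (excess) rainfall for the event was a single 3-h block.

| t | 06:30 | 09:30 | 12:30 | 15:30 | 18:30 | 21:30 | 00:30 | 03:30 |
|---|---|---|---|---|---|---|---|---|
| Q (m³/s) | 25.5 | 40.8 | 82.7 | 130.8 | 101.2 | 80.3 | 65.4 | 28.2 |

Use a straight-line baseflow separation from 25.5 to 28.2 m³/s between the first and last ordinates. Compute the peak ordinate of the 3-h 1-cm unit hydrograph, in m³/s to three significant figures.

Direct runoff: 0.00, 14.91, 56.43, 104.14, 74.16, 52.87, 37.59, 0.00 m³/s; ΣQ_DR = 340.1 m³/s, peak = 104.14 m³/s.
Runoff depth d = ΣQ_DR·Δt / A = 340.1 × 10800 / (612 km²) = 6.002 mm.
The 1-cm UH is the DRH scaled by (10 mm)/d, so U_p = 104.14 × 10/6.002 = 174 m³/s.

U_p ≈ 174 m³/s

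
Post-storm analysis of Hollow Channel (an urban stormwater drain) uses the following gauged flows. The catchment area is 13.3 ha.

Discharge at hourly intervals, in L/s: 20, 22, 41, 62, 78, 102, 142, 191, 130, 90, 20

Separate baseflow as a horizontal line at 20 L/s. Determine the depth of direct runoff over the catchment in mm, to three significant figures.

Direct runoff: 0.0, 2.0, 21.0, 42.0, 58.0, 82.0, 122.0, 171.0, 110.0, 70.0, 0.0 L/s; ΣQ_DR = 678.0 L/s.
V = ΣQ_DR · Δt = 678.0 × 3600 s = 2.441 × 10^6 L.
Over A = 13.3 ha, depth = V / A = 18.4 mm.

d ≈ 18.4 mm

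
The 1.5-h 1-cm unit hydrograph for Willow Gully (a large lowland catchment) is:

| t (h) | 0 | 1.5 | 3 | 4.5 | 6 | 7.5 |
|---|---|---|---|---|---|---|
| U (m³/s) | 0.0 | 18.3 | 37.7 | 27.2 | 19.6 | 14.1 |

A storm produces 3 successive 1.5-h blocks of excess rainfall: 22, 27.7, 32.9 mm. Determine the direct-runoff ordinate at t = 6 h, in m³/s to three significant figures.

By discrete convolution, Q_j = Σ (P_i / 10 mm) · U_{j−i}.
At t = 6 h (j=4): Q = (22/10)·19.6 + (27.7/10)·27.2 + (32.9/10)·37.7 = 242 m³/s.

Q ≈ 242 m³/s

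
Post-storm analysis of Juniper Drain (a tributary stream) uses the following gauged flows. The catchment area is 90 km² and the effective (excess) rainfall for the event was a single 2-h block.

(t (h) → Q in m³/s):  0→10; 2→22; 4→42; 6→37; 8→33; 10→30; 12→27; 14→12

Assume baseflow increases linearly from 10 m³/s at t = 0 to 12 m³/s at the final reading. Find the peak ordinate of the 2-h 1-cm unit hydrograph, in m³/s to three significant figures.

Direct runoff: 0.00, 11.71, 31.43, 26.14, 21.86, 18.57, 15.29, 0.00 m³/s; ΣQ_DR = 125.0 m³/s, peak = 31.43 m³/s.
Runoff depth d = ΣQ_DR·Δt / A = 125.0 × 7200 / (90 km²) = 10.00 mm.
The 1-cm UH is the DRH scaled by (10 mm)/d, so U_p = 31.43 × 10/10.00 = 31.4 m³/s.

U_p ≈ 31.4 m³/s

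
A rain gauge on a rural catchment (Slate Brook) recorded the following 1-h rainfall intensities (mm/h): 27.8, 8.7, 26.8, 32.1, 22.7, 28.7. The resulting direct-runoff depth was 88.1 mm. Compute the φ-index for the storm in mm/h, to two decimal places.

φ ≈ 10.00 mm/h

Only the 5 blocks with intensity above φ contribute runoff: 27.8, 26.8, 32.1, 22.7, 28.7 mm/h.
Σ(I−φ)·Δt = d  ⇒  (27.8+26.8+32.1+22.7+28.7 − 5φ)·1 = 88.1
φ = (138.1 − 88.1/1) / 5 = 10.00 mm/h.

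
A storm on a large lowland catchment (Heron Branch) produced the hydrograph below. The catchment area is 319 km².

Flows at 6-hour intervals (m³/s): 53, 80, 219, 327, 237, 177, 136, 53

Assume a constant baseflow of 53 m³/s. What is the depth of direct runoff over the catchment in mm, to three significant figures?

d ≈ 58.1 mm

Direct runoff: 0.0, 27.0, 166.0, 274.0, 184.0, 124.0, 83.0, 0.0 m³/s; ΣQ_DR = 858.0 m³/s.
V = ΣQ_DR · Δt = 858.0 × 21600 s = 1.853 × 10^7 m³.
Over A = 319 km², depth = V / A = 58.1 mm.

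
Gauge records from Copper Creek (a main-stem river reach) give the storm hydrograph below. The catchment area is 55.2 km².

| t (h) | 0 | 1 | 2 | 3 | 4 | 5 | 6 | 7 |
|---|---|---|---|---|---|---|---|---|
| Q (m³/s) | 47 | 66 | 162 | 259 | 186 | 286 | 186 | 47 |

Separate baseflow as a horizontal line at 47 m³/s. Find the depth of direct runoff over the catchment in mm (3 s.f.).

Direct runoff: 0.0, 19.0, 115.0, 212.0, 139.0, 239.0, 139.0, 0.0 m³/s; ΣQ_DR = 863.0 m³/s.
V = ΣQ_DR · Δt = 863.0 × 3600 s = 3.107 × 10^6 m³.
Over A = 55.2 km², depth = V / A = 56.3 mm.

d ≈ 56.3 mm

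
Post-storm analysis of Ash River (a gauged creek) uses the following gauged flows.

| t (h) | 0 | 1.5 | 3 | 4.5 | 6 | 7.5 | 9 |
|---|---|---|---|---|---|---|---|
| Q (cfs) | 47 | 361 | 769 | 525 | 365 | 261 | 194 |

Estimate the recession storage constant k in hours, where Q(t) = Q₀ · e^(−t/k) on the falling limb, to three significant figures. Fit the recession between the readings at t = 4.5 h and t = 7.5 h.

On the falling limb, Q drops from 525 to 261 cfs between t = 4.5 h and t = 7.5 h (Δt = 3 h).
k = −Δt / ln(Q₂/Q₁) = −3 / ln(261/525) = 4.29 h.

k ≈ 4.29 h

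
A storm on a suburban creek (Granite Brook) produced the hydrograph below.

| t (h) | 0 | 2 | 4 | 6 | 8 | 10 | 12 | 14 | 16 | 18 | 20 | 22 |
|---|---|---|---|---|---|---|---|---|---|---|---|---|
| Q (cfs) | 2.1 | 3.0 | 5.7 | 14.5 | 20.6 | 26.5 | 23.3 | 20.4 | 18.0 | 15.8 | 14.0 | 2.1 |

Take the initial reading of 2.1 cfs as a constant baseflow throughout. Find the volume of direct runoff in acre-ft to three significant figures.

Direct-runoff ordinates (Q − Q_b): 0.0, 0.9, 3.6, 12.4, 18.5, 24.4, 21.2, 18.3, 15.9, 13.7, 11.9, 0.0 cfs.
ΣQ_DR = 140.8 cfs.
With Δt = 2 h = 7200 s, V = ΣQ_DR · Δt = 140.8 × 7200 = 1.01 × 10^6 ft³ = 23.3 acre-ft.

V ≈ 23.3 acre-ft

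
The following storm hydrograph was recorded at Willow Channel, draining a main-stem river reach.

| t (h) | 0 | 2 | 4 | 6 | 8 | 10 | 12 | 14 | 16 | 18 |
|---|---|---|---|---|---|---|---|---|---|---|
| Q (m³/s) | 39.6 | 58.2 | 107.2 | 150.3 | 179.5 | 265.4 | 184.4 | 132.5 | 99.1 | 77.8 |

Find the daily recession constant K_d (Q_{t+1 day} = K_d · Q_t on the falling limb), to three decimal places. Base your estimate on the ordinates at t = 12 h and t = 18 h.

K_d ≈ 0.032

Between t = 12 h and t = 18 h the flow falls from 184.4 to 77.8 m³/s over 3×2 h = 6 h.
Per-interval ratio K = (77.8/184.4)^(1/3) = 0.7500; K_d = K^(24/2) = 0.032.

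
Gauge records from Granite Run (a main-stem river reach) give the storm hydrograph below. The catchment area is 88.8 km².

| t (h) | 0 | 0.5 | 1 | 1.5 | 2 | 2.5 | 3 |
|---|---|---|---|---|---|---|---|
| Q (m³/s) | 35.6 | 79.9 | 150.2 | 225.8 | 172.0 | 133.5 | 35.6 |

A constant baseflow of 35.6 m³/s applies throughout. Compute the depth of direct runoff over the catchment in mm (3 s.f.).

Direct runoff: 0.0, 44.3, 114.6, 190.2, 136.4, 97.9, 0.0 m³/s; ΣQ_DR = 583.4 m³/s.
V = ΣQ_DR · Δt = 583.4 × 1800 s = 1.050 × 10^6 m³.
Over A = 88.8 km², depth = V / A = 11.8 mm.

d ≈ 11.8 mm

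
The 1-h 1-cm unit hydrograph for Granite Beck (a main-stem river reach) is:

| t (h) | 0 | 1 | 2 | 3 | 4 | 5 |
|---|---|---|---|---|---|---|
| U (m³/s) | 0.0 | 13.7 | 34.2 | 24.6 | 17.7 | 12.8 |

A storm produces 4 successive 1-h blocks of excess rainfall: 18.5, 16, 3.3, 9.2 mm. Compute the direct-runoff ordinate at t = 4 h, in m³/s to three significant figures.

Q ≈ 96.0 m³/s

By discrete convolution, Q_j = Σ (P_i / 10 mm) · U_{j−i}.
At t = 4 h (j=4): Q = (18.5/10)·17.7 + (16/10)·24.6 + (3.3/10)·34.2 + (9.2/10)·13.7 = 96.0 m³/s.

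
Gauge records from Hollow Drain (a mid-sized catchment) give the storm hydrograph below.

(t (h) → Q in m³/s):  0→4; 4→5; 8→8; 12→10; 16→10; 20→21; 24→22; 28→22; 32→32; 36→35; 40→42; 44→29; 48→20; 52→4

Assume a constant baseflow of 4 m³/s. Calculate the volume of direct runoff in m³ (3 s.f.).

V ≈ 3.00 × 10^6 m³

Direct-runoff ordinates (Q − Q_b): 0.0, 1.0, 4.0, 6.0, 6.0, 17.0, 18.0, 18.0, 28.0, 31.0, 38.0, 25.0, 16.0, 0.0 m³/s.
ΣQ_DR = 208.0 m³/s.
With Δt = 4 h = 14400 s, V = ΣQ_DR · Δt = 208.0 × 14400 = 3.00 × 10^6 m³.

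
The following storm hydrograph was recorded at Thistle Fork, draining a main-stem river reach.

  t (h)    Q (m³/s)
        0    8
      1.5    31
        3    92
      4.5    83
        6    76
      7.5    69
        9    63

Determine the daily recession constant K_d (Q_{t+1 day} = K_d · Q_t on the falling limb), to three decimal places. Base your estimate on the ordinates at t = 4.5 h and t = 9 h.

Between t = 4.5 h and t = 9 h the flow falls from 83 to 63 m³/s over 3×1.5 h = 4.5 h.
Per-interval ratio K = (63/83)^(1/3) = 0.9122; K_d = K^(24/1.5) = 0.230.

K_d ≈ 0.230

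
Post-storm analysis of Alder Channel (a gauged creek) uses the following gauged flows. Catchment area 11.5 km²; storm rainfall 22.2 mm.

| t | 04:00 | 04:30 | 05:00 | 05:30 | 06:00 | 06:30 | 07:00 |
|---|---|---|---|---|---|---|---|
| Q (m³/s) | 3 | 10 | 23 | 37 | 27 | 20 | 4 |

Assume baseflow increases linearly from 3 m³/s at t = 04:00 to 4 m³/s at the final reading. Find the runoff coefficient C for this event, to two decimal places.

C ≈ 0.70

ΣQ_DR = 99.50 m³/s; V = ΣQ_DR·Δt = 1.791 × 10^5 m³.
Runoff depth d = V / A = 15.57 mm.
C = d / P = 15.57 / 22.2 = 0.70.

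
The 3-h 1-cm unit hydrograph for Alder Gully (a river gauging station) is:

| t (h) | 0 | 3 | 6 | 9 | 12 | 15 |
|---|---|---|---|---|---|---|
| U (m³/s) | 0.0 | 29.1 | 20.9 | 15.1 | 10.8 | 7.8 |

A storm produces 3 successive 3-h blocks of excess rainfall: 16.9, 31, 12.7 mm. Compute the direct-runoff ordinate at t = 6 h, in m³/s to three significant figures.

By discrete convolution, Q_j = Σ (P_i / 10 mm) · U_{j−i}.
At t = 6 h (j=2): Q = (16.9/10)·20.9 + (31/10)·29.1 + (12.7/10)·0.0 = 126 m³/s.

Q ≈ 126 m³/s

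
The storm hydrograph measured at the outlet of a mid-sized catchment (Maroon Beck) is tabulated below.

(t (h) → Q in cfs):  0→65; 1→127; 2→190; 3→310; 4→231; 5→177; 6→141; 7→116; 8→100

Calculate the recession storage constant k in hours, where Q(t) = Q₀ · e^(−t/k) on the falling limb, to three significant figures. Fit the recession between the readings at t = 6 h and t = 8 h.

On the falling limb, Q drops from 141 to 100 cfs between t = 6 h and t = 8 h (Δt = 2 h).
k = −Δt / ln(Q₂/Q₁) = −2 / ln(100/141) = 5.82 h.

k ≈ 5.82 h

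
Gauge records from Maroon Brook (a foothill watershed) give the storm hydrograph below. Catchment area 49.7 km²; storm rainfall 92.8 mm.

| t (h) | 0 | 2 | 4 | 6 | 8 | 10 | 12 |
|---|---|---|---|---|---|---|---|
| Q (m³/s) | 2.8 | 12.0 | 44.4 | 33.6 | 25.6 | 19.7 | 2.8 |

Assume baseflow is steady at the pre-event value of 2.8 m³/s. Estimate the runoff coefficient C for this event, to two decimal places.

C ≈ 0.19

ΣQ_DR = 121.3 m³/s; V = ΣQ_DR·Δt = 8.734 × 10^5 m³.
Runoff depth d = V / A = 17.57 mm.
C = d / P = 17.57 / 92.8 = 0.19.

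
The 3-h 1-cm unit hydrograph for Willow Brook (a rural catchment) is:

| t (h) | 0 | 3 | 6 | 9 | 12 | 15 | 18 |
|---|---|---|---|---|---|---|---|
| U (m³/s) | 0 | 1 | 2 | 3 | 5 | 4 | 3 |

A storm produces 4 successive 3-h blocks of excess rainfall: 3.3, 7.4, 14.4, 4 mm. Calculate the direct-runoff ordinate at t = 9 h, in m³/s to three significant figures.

Q ≈ 3.91 m³/s

By discrete convolution, Q_j = Σ (P_i / 10 mm) · U_{j−i}.
At t = 9 h (j=3): Q = (3.3/10)·3 + (7.4/10)·2 + (14.4/10)·1 + (4/10)·0 = 3.91 m³/s.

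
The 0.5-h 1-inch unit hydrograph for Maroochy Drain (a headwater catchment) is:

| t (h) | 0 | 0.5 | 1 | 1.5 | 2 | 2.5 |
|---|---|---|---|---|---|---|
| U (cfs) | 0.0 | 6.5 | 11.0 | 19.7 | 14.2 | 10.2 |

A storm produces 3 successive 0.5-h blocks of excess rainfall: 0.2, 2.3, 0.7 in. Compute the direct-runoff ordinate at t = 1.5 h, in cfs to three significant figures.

Q ≈ 33.8 cfs

By discrete convolution, Q_j = Σ (P_i / 1 in) · U_{j−i}.
At t = 1.5 h (j=3): Q = (0.2/1)·19.7 + (2.3/1)·11.0 + (0.7/1)·6.5 = 33.8 cfs.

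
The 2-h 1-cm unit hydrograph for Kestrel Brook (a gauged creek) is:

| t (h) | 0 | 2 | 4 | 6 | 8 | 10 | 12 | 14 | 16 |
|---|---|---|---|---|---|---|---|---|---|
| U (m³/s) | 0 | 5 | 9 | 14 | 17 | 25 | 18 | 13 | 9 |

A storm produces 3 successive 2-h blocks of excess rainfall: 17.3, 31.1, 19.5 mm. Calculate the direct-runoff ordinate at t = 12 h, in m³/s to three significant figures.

Q ≈ 142 m³/s

By discrete convolution, Q_j = Σ (P_i / 10 mm) · U_{j−i}.
At t = 12 h (j=6): Q = (17.3/10)·18 + (31.1/10)·25 + (19.5/10)·17 = 142 m³/s.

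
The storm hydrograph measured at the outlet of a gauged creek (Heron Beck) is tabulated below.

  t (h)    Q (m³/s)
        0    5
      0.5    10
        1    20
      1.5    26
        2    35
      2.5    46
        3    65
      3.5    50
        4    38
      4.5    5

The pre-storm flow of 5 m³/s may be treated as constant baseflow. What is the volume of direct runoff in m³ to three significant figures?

V ≈ 4.50 × 10^5 m³

Direct-runoff ordinates (Q − Q_b): 0.0, 5.0, 15.0, 21.0, 30.0, 41.0, 60.0, 45.0, 33.0, 0.0 m³/s.
ΣQ_DR = 250.0 m³/s.
With Δt = 0.5 h = 1800 s, V = ΣQ_DR · Δt = 250.0 × 1800 = 4.50 × 10^5 m³.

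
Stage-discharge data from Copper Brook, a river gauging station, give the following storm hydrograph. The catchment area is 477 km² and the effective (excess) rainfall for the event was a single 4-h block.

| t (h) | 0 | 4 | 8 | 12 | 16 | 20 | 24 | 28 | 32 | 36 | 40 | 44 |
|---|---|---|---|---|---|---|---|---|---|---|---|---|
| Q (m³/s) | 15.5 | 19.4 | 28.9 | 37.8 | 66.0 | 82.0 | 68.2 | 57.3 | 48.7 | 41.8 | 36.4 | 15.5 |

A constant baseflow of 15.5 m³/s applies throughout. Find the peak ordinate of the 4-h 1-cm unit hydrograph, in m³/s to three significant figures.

U_p ≈ 66.4 m³/s

Direct runoff: 0.0, 3.9, 13.4, 22.3, 50.5, 66.5, 52.7, 41.8, 33.2, 26.3, 20.9, 0.0 m³/s; ΣQ_DR = 331.5 m³/s, peak = 66.5 m³/s.
Runoff depth d = ΣQ_DR·Δt / A = 331.5 × 14400 / (477 km²) = 10.01 mm.
The 1-cm UH is the DRH scaled by (10 mm)/d, so U_p = 66.5 × 10/10.01 = 66.4 m³/s.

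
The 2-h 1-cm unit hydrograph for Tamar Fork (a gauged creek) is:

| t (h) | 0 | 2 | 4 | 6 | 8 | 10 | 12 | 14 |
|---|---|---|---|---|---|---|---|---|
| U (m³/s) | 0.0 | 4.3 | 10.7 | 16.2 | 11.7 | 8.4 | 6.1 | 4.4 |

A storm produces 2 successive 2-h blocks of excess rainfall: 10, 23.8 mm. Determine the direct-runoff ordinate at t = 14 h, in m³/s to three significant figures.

Q ≈ 18.9 m³/s

By discrete convolution, Q_j = Σ (P_i / 10 mm) · U_{j−i}.
At t = 14 h (j=7): Q = (10/10)·4.4 + (23.8/10)·6.1 = 18.9 m³/s.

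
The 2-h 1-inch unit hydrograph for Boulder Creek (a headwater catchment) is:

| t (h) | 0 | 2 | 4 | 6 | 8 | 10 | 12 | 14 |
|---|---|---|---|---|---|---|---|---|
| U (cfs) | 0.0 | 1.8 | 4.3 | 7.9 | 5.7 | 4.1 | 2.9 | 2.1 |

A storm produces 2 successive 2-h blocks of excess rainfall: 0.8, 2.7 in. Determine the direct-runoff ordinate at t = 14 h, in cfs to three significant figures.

Q ≈ 9.51 cfs

By discrete convolution, Q_j = Σ (P_i / 1 in) · U_{j−i}.
At t = 14 h (j=7): Q = (0.8/1)·2.1 + (2.7/1)·2.9 = 9.51 cfs.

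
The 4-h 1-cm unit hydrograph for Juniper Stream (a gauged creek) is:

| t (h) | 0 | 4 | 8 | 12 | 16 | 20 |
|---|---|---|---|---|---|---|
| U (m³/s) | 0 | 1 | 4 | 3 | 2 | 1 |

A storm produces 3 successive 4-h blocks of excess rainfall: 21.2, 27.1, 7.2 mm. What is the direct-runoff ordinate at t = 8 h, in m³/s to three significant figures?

Q ≈ 11.2 m³/s

By discrete convolution, Q_j = Σ (P_i / 10 mm) · U_{j−i}.
At t = 8 h (j=2): Q = (21.2/10)·4 + (27.1/10)·1 + (7.2/10)·0 = 11.2 m³/s.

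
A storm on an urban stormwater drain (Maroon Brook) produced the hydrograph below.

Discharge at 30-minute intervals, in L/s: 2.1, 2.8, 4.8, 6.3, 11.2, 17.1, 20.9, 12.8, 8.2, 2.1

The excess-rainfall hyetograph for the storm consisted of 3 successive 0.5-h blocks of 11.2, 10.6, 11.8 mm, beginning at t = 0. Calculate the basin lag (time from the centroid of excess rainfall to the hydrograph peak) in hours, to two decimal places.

Centroid of excess rainfall: t_c = Σ P_i·t̄_i / ΣP_i = 0.7589 h (block centres at 0.25, 0.75, 1.25 h).
Hydrograph peak occurs at t = 3 h, so basin lag t_L = 3 − 0.7589 = 2.24 h.

t_L ≈ 2.24 h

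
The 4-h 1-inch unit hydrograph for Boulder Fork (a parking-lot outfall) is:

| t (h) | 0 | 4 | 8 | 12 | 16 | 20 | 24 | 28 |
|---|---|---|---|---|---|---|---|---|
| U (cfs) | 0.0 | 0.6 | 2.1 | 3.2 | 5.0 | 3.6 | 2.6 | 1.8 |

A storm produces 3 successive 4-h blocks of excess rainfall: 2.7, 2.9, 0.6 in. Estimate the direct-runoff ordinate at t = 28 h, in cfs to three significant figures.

Q ≈ 14.6 cfs

By discrete convolution, Q_j = Σ (P_i / 1 in) · U_{j−i}.
At t = 28 h (j=7): Q = (2.7/1)·1.8 + (2.9/1)·2.6 + (0.6/1)·3.6 = 14.6 cfs.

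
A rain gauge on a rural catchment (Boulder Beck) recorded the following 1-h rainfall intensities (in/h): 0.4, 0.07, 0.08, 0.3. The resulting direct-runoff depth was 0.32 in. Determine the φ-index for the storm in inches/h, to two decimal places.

Only the 2 blocks with intensity above φ contribute runoff: 0.4, 0.3 in/h.
Σ(I−φ)·Δt = d  ⇒  (0.4+0.3 − 2φ)·1 = 0.32
φ = (0.7000 − 0.32/1) / 2 = 0.19 in/h.

φ ≈ 0.19 in/h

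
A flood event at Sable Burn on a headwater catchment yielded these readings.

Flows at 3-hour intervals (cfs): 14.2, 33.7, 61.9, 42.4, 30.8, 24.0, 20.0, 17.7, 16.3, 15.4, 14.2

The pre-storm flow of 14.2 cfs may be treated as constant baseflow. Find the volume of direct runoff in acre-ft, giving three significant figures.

V ≈ 33.3 acre-ft

Direct-runoff ordinates (Q − Q_b): 0.0, 19.5, 47.7, 28.2, 16.6, 9.8, 5.8, 3.5, 2.1, 1.2, 0.0 cfs.
ΣQ_DR = 134.4 cfs.
With Δt = 3 h = 10800 s, V = ΣQ_DR · Δt = 134.4 × 10800 = 1.45 × 10^6 ft³ = 33.3 acre-ft.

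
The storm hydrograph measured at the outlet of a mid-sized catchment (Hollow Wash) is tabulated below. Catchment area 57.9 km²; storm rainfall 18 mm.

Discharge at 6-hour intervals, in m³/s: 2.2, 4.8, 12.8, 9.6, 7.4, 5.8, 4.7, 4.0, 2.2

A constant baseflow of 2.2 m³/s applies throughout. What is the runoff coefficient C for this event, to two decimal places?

ΣQ_DR = 33.70 m³/s; V = ΣQ_DR·Δt = 7.279 × 10^5 m³.
Runoff depth d = V / A = 12.57 mm.
C = d / P = 12.57 / 18 = 0.70.

C ≈ 0.70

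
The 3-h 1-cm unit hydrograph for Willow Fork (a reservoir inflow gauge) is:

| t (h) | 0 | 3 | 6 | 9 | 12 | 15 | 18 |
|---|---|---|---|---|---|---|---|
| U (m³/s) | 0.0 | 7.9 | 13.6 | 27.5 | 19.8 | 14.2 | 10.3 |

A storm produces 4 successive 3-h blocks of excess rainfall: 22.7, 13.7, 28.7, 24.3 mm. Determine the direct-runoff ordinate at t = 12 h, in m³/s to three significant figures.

By discrete convolution, Q_j = Σ (P_i / 10 mm) · U_{j−i}.
At t = 12 h (j=4): Q = (22.7/10)·19.8 + (13.7/10)·27.5 + (28.7/10)·13.6 + (24.3/10)·7.9 = 141 m³/s.

Q ≈ 141 m³/s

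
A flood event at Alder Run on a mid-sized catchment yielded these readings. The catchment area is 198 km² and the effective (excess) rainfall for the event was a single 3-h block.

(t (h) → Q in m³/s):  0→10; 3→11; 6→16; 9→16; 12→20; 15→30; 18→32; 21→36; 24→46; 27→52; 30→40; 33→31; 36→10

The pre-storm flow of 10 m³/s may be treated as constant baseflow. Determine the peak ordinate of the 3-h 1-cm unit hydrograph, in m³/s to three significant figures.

U_p ≈ 35.0 m³/s

Direct runoff: 0.0, 1.0, 6.0, 6.0, 10.0, 20.0, 22.0, 26.0, 36.0, 42.0, 30.0, 21.0, 0.0 m³/s; ΣQ_DR = 220.0 m³/s, peak = 42.0 m³/s.
Runoff depth d = ΣQ_DR·Δt / A = 220.0 × 10800 / (198 km²) = 12.00 mm.
The 1-cm UH is the DRH scaled by (10 mm)/d, so U_p = 42.0 × 10/12.00 = 35.0 m³/s.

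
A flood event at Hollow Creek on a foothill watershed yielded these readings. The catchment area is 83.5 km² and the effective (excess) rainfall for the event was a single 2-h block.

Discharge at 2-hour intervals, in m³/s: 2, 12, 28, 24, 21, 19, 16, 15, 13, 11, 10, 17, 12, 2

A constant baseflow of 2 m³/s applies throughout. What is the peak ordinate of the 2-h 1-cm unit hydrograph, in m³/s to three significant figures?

U_p ≈ 17.3 m³/s

Direct runoff: 0.0, 10.0, 26.0, 22.0, 19.0, 17.0, 14.0, 13.0, 11.0, 9.0, 8.0, 15.0, 10.0, 0.0 m³/s; ΣQ_DR = 174.0 m³/s, peak = 26.0 m³/s.
Runoff depth d = ΣQ_DR·Δt / A = 174.0 × 7200 / (83.5 km²) = 15.00 mm.
The 1-cm UH is the DRH scaled by (10 mm)/d, so U_p = 26.0 × 10/15.00 = 17.3 m³/s.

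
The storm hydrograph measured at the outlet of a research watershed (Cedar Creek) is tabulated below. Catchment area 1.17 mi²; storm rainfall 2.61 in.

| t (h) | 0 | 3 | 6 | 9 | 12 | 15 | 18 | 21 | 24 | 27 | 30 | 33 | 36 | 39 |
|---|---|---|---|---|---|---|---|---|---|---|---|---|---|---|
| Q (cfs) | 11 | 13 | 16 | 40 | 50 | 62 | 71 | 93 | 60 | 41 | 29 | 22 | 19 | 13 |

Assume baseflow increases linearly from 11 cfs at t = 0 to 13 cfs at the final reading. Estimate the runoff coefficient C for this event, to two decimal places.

C ≈ 0.57

ΣQ_DR = 372.0 cfs; V = ΣQ_DR·Δt = 4.018 × 10^6 ft³.
Runoff depth d = V / A = 1.478 in.
C = d / P = 1.478 / 2.61 = 0.57.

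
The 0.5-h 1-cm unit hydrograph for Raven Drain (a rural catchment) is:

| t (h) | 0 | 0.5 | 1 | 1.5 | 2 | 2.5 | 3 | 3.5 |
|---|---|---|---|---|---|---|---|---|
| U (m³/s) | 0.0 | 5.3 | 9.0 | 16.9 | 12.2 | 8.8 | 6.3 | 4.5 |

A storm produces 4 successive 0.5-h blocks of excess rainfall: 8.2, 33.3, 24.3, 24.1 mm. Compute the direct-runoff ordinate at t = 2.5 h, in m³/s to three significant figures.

By discrete convolution, Q_j = Σ (P_i / 10 mm) · U_{j−i}.
At t = 2.5 h (j=5): Q = (8.2/10)·8.8 + (33.3/10)·12.2 + (24.3/10)·16.9 + (24.1/10)·9.0 = 111 m³/s.

Q ≈ 111 m³/s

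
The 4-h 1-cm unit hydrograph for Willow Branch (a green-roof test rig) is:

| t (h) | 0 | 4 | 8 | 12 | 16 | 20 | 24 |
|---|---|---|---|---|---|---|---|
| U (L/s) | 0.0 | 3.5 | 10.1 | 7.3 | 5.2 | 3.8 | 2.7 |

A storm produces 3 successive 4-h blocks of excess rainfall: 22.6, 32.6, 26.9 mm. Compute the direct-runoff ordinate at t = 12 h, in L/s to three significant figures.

By discrete convolution, Q_j = Σ (P_i / 10 mm) · U_{j−i}.
At t = 12 h (j=3): Q = (22.6/10)·7.3 + (32.6/10)·10.1 + (26.9/10)·3.5 = 58.8 L/s.

Q ≈ 58.8 L/s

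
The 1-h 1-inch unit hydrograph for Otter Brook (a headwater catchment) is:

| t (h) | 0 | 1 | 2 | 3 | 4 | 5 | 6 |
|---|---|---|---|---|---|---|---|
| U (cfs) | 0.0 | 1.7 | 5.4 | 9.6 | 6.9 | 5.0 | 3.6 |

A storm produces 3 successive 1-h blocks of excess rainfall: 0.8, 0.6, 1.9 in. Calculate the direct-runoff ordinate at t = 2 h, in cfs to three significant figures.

Q ≈ 5.34 cfs

By discrete convolution, Q_j = Σ (P_i / 1 in) · U_{j−i}.
At t = 2 h (j=2): Q = (0.8/1)·5.4 + (0.6/1)·1.7 + (1.9/1)·0.0 = 5.34 cfs.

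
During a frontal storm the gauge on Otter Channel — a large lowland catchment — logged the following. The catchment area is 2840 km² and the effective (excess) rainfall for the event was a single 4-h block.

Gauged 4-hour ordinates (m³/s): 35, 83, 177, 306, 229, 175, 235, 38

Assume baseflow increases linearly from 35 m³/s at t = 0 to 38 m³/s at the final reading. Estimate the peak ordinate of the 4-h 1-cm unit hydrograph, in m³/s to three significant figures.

Direct runoff: 0.00, 47.57, 141.14, 269.71, 192.29, 137.86, 197.43, 0.00 m³/s; ΣQ_DR = 986.0 m³/s, peak = 269.71 m³/s.
Runoff depth d = ΣQ_DR·Δt / A = 986.0 × 14400 / (2840 km²) = 4.999 mm.
The 1-cm UH is the DRH scaled by (10 mm)/d, so U_p = 269.71 × 10/4.999 = 539 m³/s.

U_p ≈ 539 m³/s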